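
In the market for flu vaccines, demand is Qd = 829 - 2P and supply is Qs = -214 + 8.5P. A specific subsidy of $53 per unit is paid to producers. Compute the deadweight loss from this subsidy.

Pre-subsidy: 829 - 2P = -214 + 8.5P gives P* = 298/3, Q* = 1891/3.
With the subsidy, sellers receive Ps = Pb + 53 for each unit, where Pb is the price buyers pay.
Supply in terms of Pb becomes Qs = -214 + 8.5(Pb + 53) = 236.5 + 8.5Pb. Setting this equal to demand: 829 - 2Pb = 236.5 + 8.5Pb, so Pb = 395/7.
Sellers receive Ps = 395/7 + 53 = 766/7; Q' = 829 − 2·(395/7) = 5013/7.
The subsidy expands output by 5013/7 − 1891/3 = 1802/21 past the efficient level; on those units the gap between marginal cost and willingness to pay runs from 0 up to 53.
DWL = ½ × 53 × 1802/21 = 47753/21.

Deadweight loss = 47753/21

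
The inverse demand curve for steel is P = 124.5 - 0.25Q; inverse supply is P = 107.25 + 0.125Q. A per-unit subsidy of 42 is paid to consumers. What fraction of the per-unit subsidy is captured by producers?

Pre-subsidy: 124.5 - 0.25Q = 107.25 + 0.125Q gives Q* = 46 and P* = 113.
With the rebate, buyers effectively pay Pb = Ps − 42, where Ps is the price sellers receive.
On the curves, Pb = 124.5 - 0.25Q and Ps = 107.25 + 0.125Q; the wedge Ps − Pb = 42 gives 107.25 + 0.125Q − (124.5 - 0.25Q) = 42, so Q' = 158.
Then Pb = 124.5 − 0.25·158 = 85 and Ps = 107.25 + 0.125·158 = 127.
Buyers' price falls by P* − Pb = 113 − 85 = 28; sellers' price rises by Ps − P* = 127 − 113 = 14.
So producers capture 14/42 = 1/3 of each unit of subsidy.

Producer share = 1/3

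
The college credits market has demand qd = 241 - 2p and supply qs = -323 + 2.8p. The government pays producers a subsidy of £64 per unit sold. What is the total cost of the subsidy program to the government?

Pre-subsidy: 241 - 2p = -323 + 2.8p gives p* = 117.5, q* = 6.
With the subsidy, sellers receive ps = pb + 64 for each unit, where pb is the price buyers pay.
Supply in terms of pb becomes qs = -323 + 2.8(pb + 64) = -143.8 + 2.8pb. Setting this equal to demand: 241 - 2pb = -143.8 + 2.8pb, so pb = 481/6.
Sellers receive ps = 481/6 + 64 = 865/6; q' = 241 − 2·(481/6) = 242/3.
Government outlay = subsidy × quantity = 64 × 242/3 = 15488/3.

Government cost = 15488/3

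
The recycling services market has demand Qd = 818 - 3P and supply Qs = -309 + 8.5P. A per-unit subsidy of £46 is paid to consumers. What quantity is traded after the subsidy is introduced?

Q' = 626

Pre-subsidy: 818 - 3P = -309 + 8.5P gives P* = 98, Q* = 524.
With the rebate, buyers effectively pay Pb = Ps − 46, where Ps is the price sellers receive.
Demand in terms of Ps becomes Qd = 818 − 3(Ps − 46) = 956 - 3Ps. Setting this equal to supply: 956 - 3Ps = -309 + 8.5Ps, so Ps = 110.
Buyers pay Pb = 110 − 46 = 64; Q' = -309 + 8.5·110 = 626.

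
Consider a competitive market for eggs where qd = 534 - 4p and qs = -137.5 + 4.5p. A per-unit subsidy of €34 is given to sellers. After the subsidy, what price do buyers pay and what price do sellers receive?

Buyers pay €61; sellers receive €95

Pre-subsidy: 534 - 4p = -137.5 + 4.5p gives p* = 79, q* = 218.
With the subsidy, sellers receive ps = pb + 34 for each unit, where pb is the price buyers pay.
Supply in terms of pb becomes qs = -137.5 + 4.5(pb + 34) = 15.5 + 4.5pb. Setting this equal to demand: 534 - 4pb = 15.5 + 4.5pb, so pb = 61.
Sellers receive ps = 61 + 34 = 95; q' = 534 − 4·61 = 290.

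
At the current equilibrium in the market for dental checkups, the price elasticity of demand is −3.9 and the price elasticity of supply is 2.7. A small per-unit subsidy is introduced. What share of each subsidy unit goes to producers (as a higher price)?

Producer share = 13/22

For a small subsidy around the equilibrium, the benefit split depends on the relative slopes, which at a point are proportional to the elasticities.
Buyer share = εs/(εs + |εd|) = 2.7/(2.7 + 3.9) = 9/22; seller share = |εd|/(εs + |εd|) = 13/22.
So producers capture 13/22 of the subsidy.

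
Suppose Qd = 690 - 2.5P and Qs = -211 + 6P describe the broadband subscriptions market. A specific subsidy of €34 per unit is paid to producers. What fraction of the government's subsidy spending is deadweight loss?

Pre-subsidy: 690 - 2.5P = -211 + 6P gives P* = 106, Q* = 425.
With the subsidy, sellers receive Ps = Pb + 34 for each unit, where Pb is the price buyers pay.
Supply in terms of Pb becomes Qs = -211 + 6(Pb + 34) = -7 + 6Pb. Setting this equal to demand: 690 - 2.5Pb = -7 + 6Pb, so Pb = 82.
Sellers receive Ps = 82 + 34 = 116; Q' = 690 − 2.5·82 = 485.
ΔCS = ½(425 + 485)(106 − 82) = 10920; ΔPS = ½(425 + 485)(116 − 106) = 4550.
Government spending = 34 × 485 = 16490.
DWL = ½ × 34 × (485 − 425) = 1020; fraction = 1020 / 16490 = 6/97.

DWL / government spending = 6/97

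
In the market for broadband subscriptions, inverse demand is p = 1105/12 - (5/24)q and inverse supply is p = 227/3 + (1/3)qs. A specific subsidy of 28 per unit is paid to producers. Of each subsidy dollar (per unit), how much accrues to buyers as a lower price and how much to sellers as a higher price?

Pre-subsidy: 1105/12 - (5/24)q = 227/3 + (1/3)q gives q* = 394/13 and p* = 1115/13.
With the subsidy, sellers receive ps = pb + 28 for each unit, where pb is the price buyers pay.
On the curves, pb = 1105/12 - (5/24)q and ps = 227/3 + (1/3)q; the wedge ps − pb = 28 gives 227/3 + (1/3)q − (1105/12 - (5/24)q) = 28, so q' = 82.
Then pb = 1105/12 − (5/24)·82 = 75 and ps = 227/3 + (1/3)·82 = 103.
Buyers' price falls by p* − pb = 1115/13 − 75 = 140/13; sellers' price rises by ps − p* = 103 − 1115/13 = 224/13.

Buyers gain 140/13 per unit; sellers gain 224/13 per unit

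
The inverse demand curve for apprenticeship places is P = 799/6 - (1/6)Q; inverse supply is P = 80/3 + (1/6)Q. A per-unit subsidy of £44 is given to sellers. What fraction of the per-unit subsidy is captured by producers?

Producer share = 0.5

Pre-subsidy: 799/6 - (1/6)Q = 80/3 + (1/6)Q gives Q* = 319.5 and P* = 959/12.
With the subsidy, sellers receive Ps = Pb + 44 for each unit, where Pb is the price buyers pay.
On the curves, Pb = 799/6 - (1/6)Q and Ps = 80/3 + (1/6)Q; the wedge Ps − Pb = 44 gives 80/3 + (1/6)Q − (799/6 - (1/6)Q) = 44, so Q' = 451.5.
Then Pb = 799/6 − (1/6)·451.5 = 695/12 and Ps = 80/3 + (1/6)·451.5 = 1223/12.
Buyers' price falls by P* − Pb = 959/12 − 695/12 = 22; sellers' price rises by Ps − P* = 1223/12 − 959/12 = 22.
So producers capture 22/44 = 0.5 of each unit of subsidy.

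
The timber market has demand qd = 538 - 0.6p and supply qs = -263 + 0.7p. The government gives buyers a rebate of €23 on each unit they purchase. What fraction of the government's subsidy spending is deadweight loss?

DWL / government spending = 483/22846

Pre-subsidy: 538 - 0.6p = -263 + 0.7p gives p* = 8010/13, q* = 2188/13.
With the rebate, buyers effectively pay pb = ps − 23, where ps is the price sellers receive.
Demand in terms of ps becomes qd = 538 − 0.6(ps − 23) = 551.8 - 0.6ps. Setting this equal to supply: 551.8 - 0.6ps = -263 + 0.7ps, so ps = 8148/13.
Buyers pay pb = 8148/13 − 23 = 7849/13; q' = -263 + 0.7·(8148/13) = 11423/65.
ΔCS = ½(2188/13 + 11423/65)(8010/13 − 7849/13) = 3600443/1690; ΔPS = ½(2188/13 + 11423/65)(8148/13 − 8010/13) = 1543047/845.
Government spending = 23 × 11423/65 = 262729/65.
DWL = ½ × 23 × (11423/65 − 2188/13) = 11109/130; fraction = (11109/130) / (262729/65) = 483/22846.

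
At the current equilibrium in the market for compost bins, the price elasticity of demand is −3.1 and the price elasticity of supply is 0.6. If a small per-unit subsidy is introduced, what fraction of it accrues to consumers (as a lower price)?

Consumer share = 6/37

For a small subsidy around the equilibrium, the benefit split depends on the relative slopes, which at a point are proportional to the elasticities.
Buyer share = εs/(εs + |εd|) = 0.6/(0.6 + 3.1) = 6/37; seller share = |εd|/(εs + |εd|) = 31/37.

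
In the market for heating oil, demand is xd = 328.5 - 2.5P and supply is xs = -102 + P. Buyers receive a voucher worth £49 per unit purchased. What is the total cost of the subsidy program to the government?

Government cost = £2744

Pre-subsidy: 328.5 - 2.5P = -102 + P gives P* = 123, x* = 21.
With the rebate, buyers effectively pay Pb = Ps − 49, where Ps is the price sellers receive.
Demand in terms of Ps becomes xd = 328.5 − 2.5(Ps − 49) = 451 - 2.5Ps. Setting this equal to supply: 451 - 2.5Ps = -102 + Ps, so Ps = 158.
Buyers pay Pb = 158 − 49 = 109; x' = -102 + 1·158 = 56.
Government outlay = subsidy × quantity = 49 × 56 = 2744.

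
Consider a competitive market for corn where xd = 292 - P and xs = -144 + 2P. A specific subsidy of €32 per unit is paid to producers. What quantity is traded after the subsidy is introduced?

x' = 168

Pre-subsidy: 292 - P = -144 + 2P gives P* = 436/3, x* = 440/3.
With the subsidy, sellers receive Ps = Pb + 32 for each unit, where Pb is the price buyers pay.
Supply in terms of Pb becomes xs = -144 + 2(Pb + 32) = -80 + 2Pb. Setting this equal to demand: 292 - Pb = -80 + 2Pb, so Pb = 124.
Sellers receive Ps = 124 + 32 = 156; x' = 292 − 1·124 = 168.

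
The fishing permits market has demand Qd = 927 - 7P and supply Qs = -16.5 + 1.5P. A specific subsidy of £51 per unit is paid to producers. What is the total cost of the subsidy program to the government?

Pre-subsidy: 927 - 7P = -16.5 + 1.5P gives P* = 111, Q* = 150.
With the subsidy, sellers receive Ps = Pb + 51 for each unit, where Pb is the price buyers pay.
Supply in terms of Pb becomes Qs = -16.5 + 1.5(Pb + 51) = 60 + 1.5Pb. Setting this equal to demand: 927 - 7Pb = 60 + 1.5Pb, so Pb = 102.
Sellers receive Ps = 102 + 51 = 153; Q' = 927 − 7·102 = 213.
Government outlay = subsidy × quantity = 51 × 213 = 10863.

Government cost = £10863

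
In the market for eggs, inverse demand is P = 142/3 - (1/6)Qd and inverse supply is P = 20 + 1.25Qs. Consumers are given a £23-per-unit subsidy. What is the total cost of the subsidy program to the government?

Pre-subsidy: 142/3 - (1/6)Q = 20 + 1.25Q gives Q* = 328/17 and P* = 750/17.
With the rebate, buyers effectively pay Pb = Ps − 23, where Ps is the price sellers receive.
On the curves, Pb = 142/3 - (1/6)Q and Ps = 20 + 1.25Q; the wedge Ps − Pb = 23 gives 20 + 1.25Q − (142/3 - (1/6)Q) = 23, so Q' = 604/17.
Then Pb = 142/3 − (1/6)·(604/17) = 704/17 and Ps = 20 + 1.25·(604/17) = 1095/17.
Government outlay = subsidy × quantity = 23 × 604/17 = 13892/17.

Government cost = 13892/17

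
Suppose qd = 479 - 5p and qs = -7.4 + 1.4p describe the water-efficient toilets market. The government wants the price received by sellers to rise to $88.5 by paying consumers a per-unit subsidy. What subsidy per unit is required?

At a seller price of 88.5, quantity supplied is -7.4 + 1.4·88.5 = 116.5.
Buyers absorb 116.5 only when they pay pb with 479 − 5·pb = 116.5, i.e. pb = 72.5.
s = ps − pb = 88.5 − 72.5 = 16.

Required subsidy s = $16 per unit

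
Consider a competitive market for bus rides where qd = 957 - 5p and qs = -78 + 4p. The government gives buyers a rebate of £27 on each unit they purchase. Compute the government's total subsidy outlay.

Government cost = £11934

Pre-subsidy: 957 - 5p = -78 + 4p gives p* = 115, q* = 382.
With the rebate, buyers effectively pay pb = ps − 27, where ps is the price sellers receive.
Demand in terms of ps becomes qd = 957 − 5(ps − 27) = 1092 - 5ps. Setting this equal to supply: 1092 - 5ps = -78 + 4ps, so ps = 130.
Buyers pay pb = 130 − 27 = 103; q' = -78 + 4·130 = 442.
Government outlay = subsidy × quantity = 27 × 442 = 11934.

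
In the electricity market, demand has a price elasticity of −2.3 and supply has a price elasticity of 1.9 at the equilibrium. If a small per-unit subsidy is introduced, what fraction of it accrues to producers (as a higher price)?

Producer share = 23/42

For a small subsidy around the equilibrium, the benefit split depends on the relative slopes, which at a point are proportional to the elasticities.
Buyer share = εs/(εs + |εd|) = 1.9/(1.9 + 2.3) = 19/42; seller share = |εd|/(εs + |εd|) = 23/42.
So producers capture 23/42 of the subsidy.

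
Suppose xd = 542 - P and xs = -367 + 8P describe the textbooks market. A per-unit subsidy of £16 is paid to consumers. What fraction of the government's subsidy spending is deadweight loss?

DWL / government spending = 64/4097

Pre-subsidy: 542 - P = -367 + 8P gives P* = 101, x* = 441.
With the rebate, buyers effectively pay Pb = Ps − 16, where Ps is the price sellers receive.
Demand in terms of Ps becomes xd = 542 − 1(Ps − 16) = 558 - Ps. Setting this equal to supply: 558 - Ps = -367 + 8Ps, so Ps = 925/9.
Buyers pay Pb = 925/9 − 16 = 781/9; x' = -367 + 8·(925/9) = 4097/9.
ΔCS = ½(441 + 4097/9)(101 − 781/9) = 516224/81; ΔPS = ½(441 + 4097/9)(925/9 − 101) = 64528/81.
Government spending = 16 × 4097/9 = 65552/9.
DWL = ½ × 16 × (4097/9 − 441) = 1024/9; fraction = (1024/9) / (65552/9) = 64/4097.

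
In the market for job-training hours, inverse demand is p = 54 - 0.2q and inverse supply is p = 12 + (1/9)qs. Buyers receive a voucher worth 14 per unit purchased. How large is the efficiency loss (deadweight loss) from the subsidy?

Pre-subsidy: 54 - 0.2q = 12 + (1/9)q gives q* = 135 and p* = 27.
With the rebate, buyers effectively pay pb = ps − 14, where ps is the price sellers receive.
On the curves, pb = 54 - 0.2q and ps = 12 + (1/9)q; the wedge ps − pb = 14 gives 12 + (1/9)q − (54 - 0.2q) = 14, so q' = 180.
Then pb = 54 − 0.2·180 = 18 and ps = 12 + (1/9)·180 = 32.
The subsidy expands output by 180 − 135 = 45 past the efficient level; on those units the gap between marginal cost and willingness to pay runs from 0 up to 14.
DWL = ½ × 14 × 45 = 315.

Deadweight loss = 315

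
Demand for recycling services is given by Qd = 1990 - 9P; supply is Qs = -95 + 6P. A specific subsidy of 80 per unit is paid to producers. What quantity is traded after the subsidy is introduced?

Pre-subsidy: 1990 - 9P = -95 + 6P gives P* = 139, Q* = 739.
With the subsidy, sellers receive Ps = Pb + 80 for each unit, where Pb is the price buyers pay.
Supply in terms of Pb becomes Qs = -95 + 6(Pb + 80) = 385 + 6Pb. Setting this equal to demand: 1990 - 9Pb = 385 + 6Pb, so Pb = 107.
Sellers receive Ps = 107 + 80 = 187; Q' = 1990 − 9·107 = 1027.

Q' = 1027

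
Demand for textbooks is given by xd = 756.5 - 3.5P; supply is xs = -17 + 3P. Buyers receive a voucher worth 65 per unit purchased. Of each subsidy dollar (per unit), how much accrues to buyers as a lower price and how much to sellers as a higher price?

Pre-subsidy: 756.5 - 3.5P = -17 + 3P gives P* = 119, x* = 340.
With the rebate, buyers effectively pay Pb = Ps − 65, where Ps is the price sellers receive.
Demand in terms of Ps becomes xd = 756.5 − 3.5(Ps − 65) = 984 - 3.5Ps. Setting this equal to supply: 984 - 3.5Ps = -17 + 3Ps, so Ps = 154.
Buyers pay Pb = 154 − 65 = 89; x' = -17 + 3·154 = 445.
Buyers' price falls by P* − Pb = 119 − 89 = 30; sellers' price rises by Ps − P* = 154 − 119 = 35.

Buyers gain 30 per unit; sellers gain 35 per unit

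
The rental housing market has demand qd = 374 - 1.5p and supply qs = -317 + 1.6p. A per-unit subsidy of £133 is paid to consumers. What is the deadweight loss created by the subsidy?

Pre-subsidy: 374 - 1.5p = -317 + 1.6p gives p* = 6910/31, q* = 1229/31.
With the rebate, buyers effectively pay pb = ps − 133, where ps is the price sellers receive.
Demand in terms of ps becomes qd = 374 − 1.5(ps − 133) = 573.5 - 1.5ps. Setting this equal to supply: 573.5 - 1.5ps = -317 + 1.6ps, so ps = 8905/31.
Buyers pay pb = 8905/31 − 133 = 4782/31; q' = -317 + 1.6·(8905/31) = 4421/31.
The subsidy expands output by 4421/31 − 1229/31 = 3192/31 past the efficient level; on those units the gap between marginal cost and willingness to pay runs from 0 up to 133.
DWL = ½ × 133 × 3192/31 = 212268/31.

Deadweight loss = 212268/31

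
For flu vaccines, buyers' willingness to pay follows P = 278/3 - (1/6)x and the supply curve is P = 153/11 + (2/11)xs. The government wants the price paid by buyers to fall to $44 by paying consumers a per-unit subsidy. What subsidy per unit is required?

At a buyer price of 44, quantity demanded is 556 − 6·44 = 292.
Sellers supply 292 only when they receive Ps = 153/11 + (2/11)·292 = 67.
s = Ps − Pb = 67 − 44 = 23.

Required subsidy s = $23 per unit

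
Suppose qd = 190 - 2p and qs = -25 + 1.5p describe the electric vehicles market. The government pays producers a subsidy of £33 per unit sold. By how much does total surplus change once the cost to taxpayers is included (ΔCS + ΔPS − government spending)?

Pre-subsidy: 190 - 2p = -25 + 1.5p gives p* = 430/7, q* = 470/7.
With the subsidy, sellers receive ps = pb + 33 for each unit, where pb is the price buyers pay.
Supply in terms of pb becomes qs = -25 + 1.5(pb + 33) = 24.5 + 1.5pb. Setting this equal to demand: 190 - 2pb = 24.5 + 1.5pb, so pb = 331/7.
Sellers receive ps = 331/7 + 33 = 562/7; q' = 190 − 2·(331/7) = 668/7.
ΔCS = ½(470/7 + 668/7)(430/7 − 331/7) = 56331/49; ΔPS = ½(470/7 + 668/7)(562/7 − 430/7) = 75108/49.
Government spending = 33 × 668/7 = 22044/7.
Net change = 56331/49 + 75108/49 − 22044/7 = -3267/7. The loss equals the DWL triangle ½·33·198/7.

Net change in total surplus = -3267/7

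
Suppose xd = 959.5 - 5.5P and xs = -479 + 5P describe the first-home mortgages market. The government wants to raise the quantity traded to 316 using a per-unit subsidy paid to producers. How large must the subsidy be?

Required subsidy s = 42 per unit

At x = 316, invert demand for the buyer price: Pb = (959.5 − 316)/5.5 = 117; invert supply for the seller price: Ps = (316 − (-479))/5 = 159.
The subsidy must fill the gap: s = Ps − Pb = 159 − 117 = 42.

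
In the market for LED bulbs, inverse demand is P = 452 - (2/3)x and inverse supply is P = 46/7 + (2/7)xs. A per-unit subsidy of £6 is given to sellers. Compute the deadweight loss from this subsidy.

Deadweight loss = £18.9

Pre-subsidy: 452 - (2/3)x = 46/7 + (2/7)x gives x* = 467.7 and P* = 140.2.
With the subsidy, sellers receive Ps = Pb + 6 for each unit, where Pb is the price buyers pay.
On the curves, Pb = 452 - (2/3)x and Ps = 46/7 + (2/7)x; the wedge Ps − Pb = 6 gives 46/7 + (2/7)x − (452 - (2/3)x) = 6, so x' = 474.
Then Pb = 452 − (2/3)·474 = 136 and Ps = 46/7 + (2/7)·474 = 142.
The subsidy expands output by 474 − 467.7 = 6.3 past the efficient level; on those units the gap between marginal cost and willingness to pay runs from 0 up to 6.
DWL = ½ × 6 × 6.3 = 18.9.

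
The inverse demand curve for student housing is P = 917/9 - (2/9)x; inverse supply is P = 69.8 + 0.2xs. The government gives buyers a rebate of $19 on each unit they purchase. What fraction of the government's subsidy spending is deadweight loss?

DWL / government spending = 45/242

Pre-subsidy: 917/9 - (2/9)x = 69.8 + 0.2x gives x* = 76 and P* = 85.
With the rebate, buyers effectively pay Pb = Ps − 19, where Ps is the price sellers receive.
On the curves, Pb = 917/9 - (2/9)x and Ps = 69.8 + 0.2x; the wedge Ps − Pb = 19 gives 69.8 + 0.2x − (917/9 - (2/9)x) = 19, so x' = 121.
Then Pb = 917/9 − (2/9)·121 = 75 and Ps = 69.8 + 0.2·121 = 94.
ΔCS = ½(76 + 121)(85 − 75) = 985; ΔPS = ½(76 + 121)(94 − 85) = 886.5.
Government spending = 19 × 121 = 2299.
DWL = ½ × 19 × (121 − 76) = 427.5; fraction = 427.5 / 2299 = 45/242.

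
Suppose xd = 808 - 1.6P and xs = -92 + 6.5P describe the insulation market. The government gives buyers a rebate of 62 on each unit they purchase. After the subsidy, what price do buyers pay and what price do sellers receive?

Pre-subsidy: 808 - 1.6P = -92 + 6.5P gives P* = 1000/9, x* = 5672/9.
With the rebate, buyers effectively pay Pb = Ps − 62, where Ps is the price sellers receive.
Demand in terms of Ps becomes xd = 808 − 1.6(Ps − 62) = 907.2 - 1.6Ps. Setting this equal to supply: 907.2 - 1.6Ps = -92 + 6.5Ps, so Ps = 9992/81.
Buyers pay Pb = 9992/81 − 62 = 4970/81; x' = -92 + 6.5·(9992/81) = 57496/81.

Buyers pay 4970/81; sellers receive 9992/81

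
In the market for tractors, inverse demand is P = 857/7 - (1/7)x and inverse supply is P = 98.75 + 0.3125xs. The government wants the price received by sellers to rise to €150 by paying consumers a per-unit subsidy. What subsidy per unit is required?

At a seller price of 150, quantity supplied is -316 + 3.2·150 = 164.
Buyers absorb 164 only when they pay Pb = 857/7 − (1/7)·164 = 99.
s = Ps − Pb = 150 − 99 = 51.

Required subsidy s = €51 per unit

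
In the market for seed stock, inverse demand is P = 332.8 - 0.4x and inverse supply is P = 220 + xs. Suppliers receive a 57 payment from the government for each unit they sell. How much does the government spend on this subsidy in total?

Government cost = 48393/7

Pre-subsidy: 332.8 - 0.4x = 220 + x gives x* = 564/7 and P* = 2104/7.
With the subsidy, sellers receive Ps = Pb + 57 for each unit, where Pb is the price buyers pay.
On the curves, Pb = 332.8 - 0.4x and Ps = 220 + x; the wedge Ps − Pb = 57 gives 220 + x − (332.8 - 0.4x) = 57, so x' = 849/7.
Then Pb = 332.8 − 0.4·(849/7) = 1990/7 and Ps = 220 + 1·(849/7) = 2389/7.
Government outlay = subsidy × quantity = 57 × 849/7 = 48393/7.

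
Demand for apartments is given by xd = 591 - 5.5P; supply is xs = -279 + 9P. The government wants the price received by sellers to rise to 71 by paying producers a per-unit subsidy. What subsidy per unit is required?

Required subsidy s = 29 per unit

At a seller price of 71, quantity supplied is -279 + 9·71 = 360.
Buyers absorb 360 only when they pay Pb with 591 − 5.5·Pb = 360, i.e. Pb = 42.
s = Ps − Pb = 71 − 42 = 29.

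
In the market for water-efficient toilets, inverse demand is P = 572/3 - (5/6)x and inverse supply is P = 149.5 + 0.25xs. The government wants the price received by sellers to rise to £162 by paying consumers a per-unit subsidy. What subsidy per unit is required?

At a seller price of 162, quantity supplied is -598 + 4·162 = 50.
Buyers absorb 50 only when they pay Pb = 572/3 − (5/6)·50 = 149.
s = Ps − Pb = 162 − 149 = 13.

Required subsidy s = £13 per unit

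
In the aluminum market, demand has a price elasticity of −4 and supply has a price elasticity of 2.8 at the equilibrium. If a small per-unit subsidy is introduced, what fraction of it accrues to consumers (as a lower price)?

For a small subsidy around the equilibrium, the benefit split depends on the relative slopes, which at a point are proportional to the elasticities.
Buyer share = εs/(εs + |εd|) = 2.8/(2.8 + 4) = 7/17; seller share = |εd|/(εs + |εd|) = 10/17.

Consumer share = 7/17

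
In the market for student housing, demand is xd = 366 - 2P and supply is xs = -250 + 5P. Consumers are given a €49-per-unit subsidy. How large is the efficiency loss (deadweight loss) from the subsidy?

Deadweight loss = €1715

Pre-subsidy: 366 - 2P = -250 + 5P gives P* = 88, x* = 190.
With the rebate, buyers effectively pay Pb = Ps − 49, where Ps is the price sellers receive.
Demand in terms of Ps becomes xd = 366 − 2(Ps − 49) = 464 - 2Ps. Setting this equal to supply: 464 - 2Ps = -250 + 5Ps, so Ps = 102.
Buyers pay Pb = 102 − 49 = 53; x' = -250 + 5·102 = 260.
The subsidy expands output by 260 − 190 = 70 past the efficient level; on those units the gap between marginal cost and willingness to pay runs from 0 up to 49.
DWL = ½ × 49 × 70 = 1715.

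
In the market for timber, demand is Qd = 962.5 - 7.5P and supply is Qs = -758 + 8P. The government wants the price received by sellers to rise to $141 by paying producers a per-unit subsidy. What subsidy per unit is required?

At a seller price of 141, quantity supplied is -758 + 8·141 = 370.
Buyers absorb 370 only when they pay Pb with 962.5 − 7.5·Pb = 370, i.e. Pb = 79.
s = Ps − Pb = 141 − 79 = 62.

Required subsidy s = $62 per unit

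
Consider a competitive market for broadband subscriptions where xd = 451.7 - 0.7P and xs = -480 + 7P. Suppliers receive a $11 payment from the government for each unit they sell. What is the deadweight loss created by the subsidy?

Pre-subsidy: 451.7 - 0.7P = -480 + 7P gives P* = 121, x* = 367.
With the subsidy, sellers receive Ps = Pb + 11 for each unit, where Pb is the price buyers pay.
Supply in terms of Pb becomes xs = -480 + 7(Pb + 11) = -403 + 7Pb. Setting this equal to demand: 451.7 - 0.7Pb = -403 + 7Pb, so Pb = 111.
Sellers receive Ps = 111 + 11 = 122; x' = 451.7 − 0.7·111 = 374.
The subsidy expands output by 374 − 367 = 7 past the efficient level; on those units the gap between marginal cost and willingness to pay runs from 0 up to 11.
DWL = ½ × 11 × 7 = 38.5.

Deadweight loss = $38.5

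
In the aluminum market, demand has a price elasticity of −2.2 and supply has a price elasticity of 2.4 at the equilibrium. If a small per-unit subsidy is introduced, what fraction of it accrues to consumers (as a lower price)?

For a small subsidy around the equilibrium, the benefit split depends on the relative slopes, which at a point are proportional to the elasticities.
Buyer share = εs/(εs + |εd|) = 2.4/(2.4 + 2.2) = 12/23; seller share = |εd|/(εs + |εd|) = 11/23.

Consumer share = 12/23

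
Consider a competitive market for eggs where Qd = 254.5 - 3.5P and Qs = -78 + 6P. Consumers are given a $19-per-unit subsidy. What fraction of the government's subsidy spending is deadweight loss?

Pre-subsidy: 254.5 - 3.5P = -78 + 6P gives P* = 35, Q* = 132.
With the rebate, buyers effectively pay Pb = Ps − 19, where Ps is the price sellers receive.
Demand in terms of Ps becomes Qd = 254.5 − 3.5(Ps − 19) = 321 - 3.5Ps. Setting this equal to supply: 321 - 3.5Ps = -78 + 6Ps, so Ps = 42.
Buyers pay Pb = 42 − 19 = 23; Q' = -78 + 6·42 = 174.
ΔCS = ½(132 + 174)(35 − 23) = 1836; ΔPS = ½(132 + 174)(42 − 35) = 1071.
Government spending = 19 × 174 = 3306.
DWL = ½ × 19 × (174 − 132) = 399; fraction = 399 / 3306 = 7/58.

DWL / government spending = 7/58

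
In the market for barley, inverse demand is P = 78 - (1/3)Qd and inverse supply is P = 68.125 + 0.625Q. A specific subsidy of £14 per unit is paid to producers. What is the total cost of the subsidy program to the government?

Government cost = 8022/23

Pre-subsidy: 78 - (1/3)Q = 68.125 + 0.625Q gives Q* = 237/23 and P* = 1715/23.
With the subsidy, sellers receive Ps = Pb + 14 for each unit, where Pb is the price buyers pay.
On the curves, Pb = 78 - (1/3)Q and Ps = 68.125 + 0.625Q; the wedge Ps − Pb = 14 gives 68.125 + 0.625Q − (78 - (1/3)Q) = 14, so Q' = 573/23.
Then Pb = 78 − (1/3)·(573/23) = 1603/23 and Ps = 68.125 + 0.625·(573/23) = 1925/23.
Government outlay = subsidy × quantity = 14 × 573/23 = 8022/23.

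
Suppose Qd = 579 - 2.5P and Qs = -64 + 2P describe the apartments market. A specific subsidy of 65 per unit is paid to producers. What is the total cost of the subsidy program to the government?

Pre-subsidy: 579 - 2.5P = -64 + 2P gives P* = 1286/9, Q* = 1996/9.
With the subsidy, sellers receive Ps = Pb + 65 for each unit, where Pb is the price buyers pay.
Supply in terms of Pb becomes Qs = -64 + 2(Pb + 65) = 66 + 2Pb. Setting this equal to demand: 579 - 2.5Pb = 66 + 2Pb, so Pb = 114.
Sellers receive Ps = 114 + 65 = 179; Q' = 579 − 2.5·114 = 294.
Government outlay = subsidy × quantity = 65 × 294 = 19110.

Government cost = 19110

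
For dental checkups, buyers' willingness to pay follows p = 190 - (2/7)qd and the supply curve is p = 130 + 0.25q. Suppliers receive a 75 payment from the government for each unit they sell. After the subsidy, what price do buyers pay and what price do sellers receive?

Pre-subsidy: 190 - (2/7)q = 130 + 0.25q gives q* = 112 and p* = 158.
With the subsidy, sellers receive ps = pb + 75 for each unit, where pb is the price buyers pay.
On the curves, pb = 190 - (2/7)q and ps = 130 + 0.25q; the wedge ps − pb = 75 gives 130 + 0.25q − (190 - (2/7)q) = 75, so q' = 252.
Then pb = 190 − (2/7)·252 = 118 and ps = 130 + 0.25·252 = 193.

Buyers pay 118; sellers receive 193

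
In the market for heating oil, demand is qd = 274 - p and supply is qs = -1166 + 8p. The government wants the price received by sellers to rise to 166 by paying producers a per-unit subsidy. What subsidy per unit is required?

Required subsidy s = 54 per unit

At a seller price of 166, quantity supplied is -1166 + 8·166 = 162.
Buyers absorb 162 only when they pay pb with 274 − 1·pb = 162, i.e. pb = 112.
s = ps − pb = 166 − 112 = 54.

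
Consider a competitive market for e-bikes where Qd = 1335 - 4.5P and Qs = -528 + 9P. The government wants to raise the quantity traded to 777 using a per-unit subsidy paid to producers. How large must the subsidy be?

At Q = 777, invert demand for the buyer price: Pb = (1335 − 777)/4.5 = 124; invert supply for the seller price: Ps = (777 − (-528))/9 = 145.
The subsidy must fill the gap: s = Ps − Pb = 145 − 124 = 21.

Required subsidy s = 21 per unit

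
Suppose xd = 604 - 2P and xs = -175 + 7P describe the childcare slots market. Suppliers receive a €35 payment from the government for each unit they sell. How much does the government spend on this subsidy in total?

Pre-subsidy: 604 - 2P = -175 + 7P gives P* = 779/9, x* = 3878/9.
With the subsidy, sellers receive Ps = Pb + 35 for each unit, where Pb is the price buyers pay.
Supply in terms of Pb becomes xs = -175 + 7(Pb + 35) = 70 + 7Pb. Setting this equal to demand: 604 - 2Pb = 70 + 7Pb, so Pb = 178/3.
Sellers receive Ps = 178/3 + 35 = 283/3; x' = 604 − 2·(178/3) = 1456/3.
Government outlay = subsidy × quantity = 35 × 1456/3 = 50960/3.

Government cost = 50960/3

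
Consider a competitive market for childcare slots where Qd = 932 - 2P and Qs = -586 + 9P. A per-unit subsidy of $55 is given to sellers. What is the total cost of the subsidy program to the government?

Government cost = $41030

Pre-subsidy: 932 - 2P = -586 + 9P gives P* = 138, Q* = 656.
With the subsidy, sellers receive Ps = Pb + 55 for each unit, where Pb is the price buyers pay.
Supply in terms of Pb becomes Qs = -586 + 9(Pb + 55) = -91 + 9Pb. Setting this equal to demand: 932 - 2Pb = -91 + 9Pb, so Pb = 93.
Sellers receive Ps = 93 + 55 = 148; Q' = 932 − 2·93 = 746.
Government outlay = subsidy × quantity = 55 × 746 = 41030.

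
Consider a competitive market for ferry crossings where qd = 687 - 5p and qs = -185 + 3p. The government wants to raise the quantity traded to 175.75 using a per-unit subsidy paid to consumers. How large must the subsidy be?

At q = 175.75, invert demand for the buyer price: pb = (687 − 175.75)/5 = 102.25; invert supply for the seller price: ps = (175.75 − (-185))/3 = 120.25.
The subsidy must fill the gap: s = ps − pb = 120.25 − 102.25 = 18.

Required subsidy s = 18 per unit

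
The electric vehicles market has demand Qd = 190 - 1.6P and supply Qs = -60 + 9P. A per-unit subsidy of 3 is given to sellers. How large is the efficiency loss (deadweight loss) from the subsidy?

Deadweight loss = 324/53

Pre-subsidy: 190 - 1.6P = -60 + 9P gives P* = 1250/53, Q* = 8070/53.
With the subsidy, sellers receive Ps = Pb + 3 for each unit, where Pb is the price buyers pay.
Supply in terms of Pb becomes Qs = -60 + 9(Pb + 3) = -33 + 9Pb. Setting this equal to demand: 190 - 1.6Pb = -33 + 9Pb, so Pb = 1115/53.
Sellers receive Ps = 1115/53 + 3 = 1274/53; Q' = 190 − 1.6·(1115/53) = 8286/53.
The subsidy expands output by 8286/53 − 8070/53 = 216/53 past the efficient level; on those units the gap between marginal cost and willingness to pay runs from 0 up to 3.
DWL = ½ × 3 × 216/53 = 324/53.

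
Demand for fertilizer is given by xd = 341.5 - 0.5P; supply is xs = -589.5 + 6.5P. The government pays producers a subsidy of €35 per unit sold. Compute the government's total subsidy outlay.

Government cost = €10193.75

Pre-subsidy: 341.5 - 0.5P = -589.5 + 6.5P gives P* = 133, x* = 275.
With the subsidy, sellers receive Ps = Pb + 35 for each unit, where Pb is the price buyers pay.
Supply in terms of Pb becomes xs = -589.5 + 6.5(Pb + 35) = -362 + 6.5Pb. Setting this equal to demand: 341.5 - 0.5Pb = -362 + 6.5Pb, so Pb = 100.5.
Sellers receive Ps = 100.5 + 35 = 135.5; x' = 341.5 − 0.5·100.5 = 291.25.
Government outlay = subsidy × quantity = 35 × 291.25 = 10193.75.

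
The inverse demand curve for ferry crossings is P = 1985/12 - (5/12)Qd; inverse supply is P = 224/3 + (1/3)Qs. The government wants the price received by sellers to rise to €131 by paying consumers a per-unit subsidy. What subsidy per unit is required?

At a seller price of 131, quantity supplied is -224 + 3·131 = 169.
Buyers absorb 169 only when they pay Pb = 1985/12 − (5/12)·169 = 95.
s = Ps − Pb = 131 − 95 = 36.

Required subsidy s = €36 per unit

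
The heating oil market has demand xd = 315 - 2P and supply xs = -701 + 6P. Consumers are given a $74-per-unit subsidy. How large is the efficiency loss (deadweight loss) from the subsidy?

Deadweight loss = $4107

Pre-subsidy: 315 - 2P = -701 + 6P gives P* = 127, x* = 61.
With the rebate, buyers effectively pay Pb = Ps − 74, where Ps is the price sellers receive.
Demand in terms of Ps becomes xd = 315 − 2(Ps − 74) = 463 - 2Ps. Setting this equal to supply: 463 - 2Ps = -701 + 6Ps, so Ps = 145.5.
Buyers pay Pb = 145.5 − 74 = 71.5; x' = -701 + 6·145.5 = 172.
The subsidy expands output by 172 − 61 = 111 past the efficient level; on those units the gap between marginal cost and willingness to pay runs from 0 up to 74.
DWL = ½ × 74 × 111 = 4107.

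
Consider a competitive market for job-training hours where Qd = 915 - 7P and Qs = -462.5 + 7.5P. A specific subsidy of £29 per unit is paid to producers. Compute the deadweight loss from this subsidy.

Pre-subsidy: 915 - 7P = -462.5 + 7.5P gives P* = 95, Q* = 250.
With the subsidy, sellers receive Ps = Pb + 29 for each unit, where Pb is the price buyers pay.
Supply in terms of Pb becomes Qs = -462.5 + 7.5(Pb + 29) = -245 + 7.5Pb. Setting this equal to demand: 915 - 7Pb = -245 + 7.5Pb, so Pb = 80.
Sellers receive Ps = 80 + 29 = 109; Q' = 915 − 7·80 = 355.
The subsidy expands output by 355 − 250 = 105 past the efficient level; on those units the gap between marginal cost and willingness to pay runs from 0 up to 29.
DWL = ½ × 29 × 105 = 1522.5.

Deadweight loss = £1522.5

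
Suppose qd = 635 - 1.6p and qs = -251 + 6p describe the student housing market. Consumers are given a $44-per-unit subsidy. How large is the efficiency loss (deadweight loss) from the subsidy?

Deadweight loss = 23232/19

Pre-subsidy: 635 - 1.6p = -251 + 6p gives p* = 2215/19, q* = 8521/19.
With the rebate, buyers effectively pay pb = ps − 44, where ps is the price sellers receive.
Demand in terms of ps becomes qd = 635 − 1.6(ps − 44) = 705.4 - 1.6ps. Setting this equal to supply: 705.4 - 1.6ps = -251 + 6ps, so ps = 2391/19.
Buyers pay pb = 2391/19 − 44 = 1555/19; q' = -251 + 6·(2391/19) = 9577/19.
The subsidy expands output by 9577/19 − 8521/19 = 1056/19 past the efficient level; on those units the gap between marginal cost and willingness to pay runs from 0 up to 44.
DWL = ½ × 44 × 1056/19 = 23232/19.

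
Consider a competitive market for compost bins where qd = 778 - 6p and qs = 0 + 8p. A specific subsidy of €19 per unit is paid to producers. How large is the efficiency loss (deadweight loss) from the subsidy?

Pre-subsidy: 778 - 6p = 0 + 8p gives p* = 389/7, q* = 3112/7.
With the subsidy, sellers receive ps = pb + 19 for each unit, where pb is the price buyers pay.
Supply in terms of pb becomes qs = 0 + 8(pb + 19) = 152 + 8pb. Setting this equal to demand: 778 - 6pb = 152 + 8pb, so pb = 313/7.
Sellers receive ps = 313/7 + 19 = 446/7; q' = 778 − 6·(313/7) = 3568/7.
The subsidy expands output by 3568/7 − 3112/7 = 456/7 past the efficient level; on those units the gap between marginal cost and willingness to pay runs from 0 up to 19.
DWL = ½ × 19 × 456/7 = 4332/7.

Deadweight loss = 4332/7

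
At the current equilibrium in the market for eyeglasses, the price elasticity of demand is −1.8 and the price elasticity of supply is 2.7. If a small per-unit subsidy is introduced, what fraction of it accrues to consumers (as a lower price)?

Consumer share = 0.6

For a small subsidy around the equilibrium, the benefit split depends on the relative slopes, which at a point are proportional to the elasticities.
Buyer share = εs/(εs + |εd|) = 2.7/(2.7 + 1.8) = 0.6; seller share = |εd|/(εs + |εd|) = 0.4.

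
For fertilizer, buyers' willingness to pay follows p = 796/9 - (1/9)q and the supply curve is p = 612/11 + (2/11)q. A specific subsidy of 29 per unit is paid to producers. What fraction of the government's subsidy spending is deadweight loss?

DWL / government spending = 99/422

Pre-subsidy: 796/9 - (1/9)q = 612/11 + (2/11)q gives q* = 112 and p* = 76.
With the subsidy, sellers receive ps = pb + 29 for each unit, where pb is the price buyers pay.
On the curves, pb = 796/9 - (1/9)q and ps = 612/11 + (2/11)q; the wedge ps − pb = 29 gives 612/11 + (2/11)q − (796/9 - (1/9)q) = 29, so q' = 211.
Then pb = 796/9 − (1/9)·211 = 65 and ps = 612/11 + (2/11)·211 = 94.
ΔCS = ½(112 + 211)(76 − 65) = 1776.5; ΔPS = ½(112 + 211)(94 − 76) = 2907.
Government spending = 29 × 211 = 6119.
DWL = ½ × 29 × (211 − 112) = 1435.5; fraction = 1435.5 / 6119 = 99/422.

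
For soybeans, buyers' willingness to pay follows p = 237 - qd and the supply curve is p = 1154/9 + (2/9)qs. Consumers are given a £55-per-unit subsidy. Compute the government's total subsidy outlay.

Government cost = £7370

Pre-subsidy: 237 - q = 1154/9 + (2/9)q gives q* = 89 and p* = 148.
With the rebate, buyers effectively pay pb = ps − 55, where ps is the price sellers receive.
On the curves, pb = 237 - q and ps = 1154/9 + (2/9)q; the wedge ps − pb = 55 gives 1154/9 + (2/9)q − (237 - q) = 55, so q' = 134.
Then pb = 237 − 1·134 = 103 and ps = 1154/9 + (2/9)·134 = 158.
Government outlay = subsidy × quantity = 55 × 134 = 7370.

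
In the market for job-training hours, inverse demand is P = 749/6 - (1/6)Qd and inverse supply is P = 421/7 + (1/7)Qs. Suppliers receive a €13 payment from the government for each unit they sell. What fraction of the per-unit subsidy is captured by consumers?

Pre-subsidy: 749/6 - (1/6)Q = 421/7 + (1/7)Q gives Q* = 209 and P* = 90.
With the subsidy, sellers receive Ps = Pb + 13 for each unit, where Pb is the price buyers pay.
On the curves, Pb = 749/6 - (1/6)Q and Ps = 421/7 + (1/7)Q; the wedge Ps − Pb = 13 gives 421/7 + (1/7)Q − (749/6 - (1/6)Q) = 13, so Q' = 251.
Then Pb = 749/6 − (1/6)·251 = 83 and Ps = 421/7 + (1/7)·251 = 96.
Buyers' price falls by P* − Pb = 90 − 83 = 7; sellers' price rises by Ps − P* = 96 − 90 = 6.
So consumers capture 7/13 = 7/13 of each unit of subsidy.

Consumer share = 7/13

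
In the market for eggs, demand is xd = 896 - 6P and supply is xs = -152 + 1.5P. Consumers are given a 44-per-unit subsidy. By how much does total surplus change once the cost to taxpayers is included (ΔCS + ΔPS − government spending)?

Net change in total surplus = -1161.6

Pre-subsidy: 896 - 6P = -152 + 1.5P gives P* = 2096/15, x* = 57.6.
With the rebate, buyers effectively pay Pb = Ps − 44, where Ps is the price sellers receive.
Demand in terms of Ps becomes xd = 896 − 6(Ps − 44) = 1160 - 6Ps. Setting this equal to supply: 1160 - 6Ps = -152 + 1.5Ps, so Ps = 2624/15.
Buyers pay Pb = 2624/15 − 44 = 1964/15; x' = -152 + 1.5·(2624/15) = 110.4.
ΔCS = ½(57.6 + 110.4)(2096/15 − 1964/15) = 739.2; ΔPS = ½(57.6 + 110.4)(2624/15 − 2096/15) = 2956.8.
Government spending = 44 × 110.4 = 4857.6.
Net change = 739.2 + 2956.8 − 4857.6 = -1161.6. The loss equals the DWL triangle ½·44·52.8.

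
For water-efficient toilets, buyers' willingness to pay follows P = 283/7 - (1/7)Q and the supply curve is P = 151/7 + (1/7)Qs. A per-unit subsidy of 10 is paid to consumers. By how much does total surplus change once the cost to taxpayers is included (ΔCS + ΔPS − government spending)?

Pre-subsidy: 283/7 - (1/7)Q = 151/7 + (1/7)Q gives Q* = 66 and P* = 31.
With the rebate, buyers effectively pay Pb = Ps − 10, where Ps is the price sellers receive.
On the curves, Pb = 283/7 - (1/7)Q and Ps = 151/7 + (1/7)Q; the wedge Ps − Pb = 10 gives 151/7 + (1/7)Q − (283/7 - (1/7)Q) = 10, so Q' = 101.
Then Pb = 283/7 − (1/7)·101 = 26 and Ps = 151/7 + (1/7)·101 = 36.
ΔCS = ½(66 + 101)(31 − 26) = 417.5; ΔPS = ½(66 + 101)(36 − 31) = 417.5.
Government spending = 10 × 101 = 1010.
Net change = 417.5 + 417.5 − 1010 = -175. The loss equals the DWL triangle ½·10·35.

Net change in total surplus = -175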